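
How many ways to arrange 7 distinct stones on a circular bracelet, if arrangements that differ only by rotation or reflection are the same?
(7-1)!/2 = 720/2 = 360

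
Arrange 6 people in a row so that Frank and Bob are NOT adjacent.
Total - adjacent = 6! - (6-1)!×2 = 720 - 240 = 480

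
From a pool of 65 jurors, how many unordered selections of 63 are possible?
C(65,63) = 65!/(63!×2!) = 2080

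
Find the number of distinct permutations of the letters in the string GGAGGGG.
7! / (1! × 6!) = 7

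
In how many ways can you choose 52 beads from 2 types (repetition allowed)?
C(52+2-1, 2-1) = C(53, 1) = 53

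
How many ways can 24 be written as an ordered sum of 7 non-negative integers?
C(24+7-1, 7-1) = C(30, 6) = 593775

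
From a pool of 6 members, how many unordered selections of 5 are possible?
C(6,5) = 6!/(5!×1!) = 6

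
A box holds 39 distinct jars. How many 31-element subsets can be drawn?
C(39,31) = 39!/(31!×8!) = 61523748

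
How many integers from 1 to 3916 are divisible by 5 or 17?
⌊3916/5⌋ + ⌊3916/17⌋ - ⌊3916/85⌋ = 783 + 230 - 46 = 967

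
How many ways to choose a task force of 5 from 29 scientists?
C(29,5) = 29!/(5!×24!) = 118755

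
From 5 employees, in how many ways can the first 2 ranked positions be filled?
P(5,2) = 5!/(5-2)! = 20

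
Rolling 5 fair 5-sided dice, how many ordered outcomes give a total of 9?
Coefficient of x^9 in (x + x² + ... + x^5)^5. By inclusion-exclusion on dice exceeding 5: Σ_j (-1)^j C(5,j)·C(9-1-5j, 4) = C(5,0)·C(8,4) = 1·70 = 70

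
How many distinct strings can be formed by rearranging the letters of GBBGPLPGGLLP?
12! / (3! × 4! × 2! × 3!) = 277200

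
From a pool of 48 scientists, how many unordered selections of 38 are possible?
C(48,38) = 48!/(38!×10!) = 6540715896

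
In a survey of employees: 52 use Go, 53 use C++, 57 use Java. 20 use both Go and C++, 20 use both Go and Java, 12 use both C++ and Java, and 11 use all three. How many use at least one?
|A∪B∪C| = 52+53+57-20-20-12+11 = 121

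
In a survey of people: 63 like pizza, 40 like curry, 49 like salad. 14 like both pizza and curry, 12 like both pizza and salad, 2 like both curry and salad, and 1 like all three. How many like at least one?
|A∪B∪C| = 63+40+49-14-12-2+1 = 125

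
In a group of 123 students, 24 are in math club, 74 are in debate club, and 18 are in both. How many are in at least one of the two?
|A∪B| = |A| + |B| - |A∩B| = 24 + 74 - 18 = 80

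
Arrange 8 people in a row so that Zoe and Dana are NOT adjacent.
Total - adjacent = 8! - (8-1)!×2 = 40320 - 10080 = 30240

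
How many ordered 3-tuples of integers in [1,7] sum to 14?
Coefficient of x^14 in (x + x² + ... + x^7)^3. By inclusion-exclusion on dice exceeding 7: Σ_j (-1)^j C(3,j)·C(14-1-7j, 2) = C(3,0)·C(13,2) - C(3,1)·C(6,2) = 1·78 - 3·15 = 33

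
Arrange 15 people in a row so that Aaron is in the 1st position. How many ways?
Fix one position: (15-1)! = 87178291200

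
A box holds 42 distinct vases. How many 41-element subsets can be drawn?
C(42,41) = 42!/(41!×1!) = 42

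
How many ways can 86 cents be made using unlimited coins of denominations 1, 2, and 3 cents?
Coefficient of x^86 in 1/(1-x^1) · 1/(1-x^2) · 1/(1-x^3). Case on j = number of 3-cent coins (j = 0..28); remainder r = 86 - 3j is made from {1,2} in ⌊r/2⌋+1 ways. r = 86, 83, 80, 77, 74, 71, 68, 65, 62, 59, 56, 53, 50, 47, 44, 41, 38, 35, 32, 29, 26, 23, 20, 17, 14, 11, 8, 5, 2 → 44 + 42 + 41 + 39 + 38 + 36 + 35 + 33 + 32 + 30 + 29 + 27 + 26 + 24 + 23 + 21 + 20 + 18 + 17 + 15 + 14 + 12 + 11 + 9 + 8 + 6 + 5 + 3 + 2 = 660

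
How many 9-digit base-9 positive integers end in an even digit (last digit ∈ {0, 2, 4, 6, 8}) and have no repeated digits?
Last∈{0,2,4,6,8}. Last=0: 40320. Last nonzero: 4×7×P(7,7) = 141120. Total = 181440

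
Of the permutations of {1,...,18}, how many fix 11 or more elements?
Exactly j fixed points: C(18,j)·!(18-j); sum over j ≥ 11 (derangement numbers via !m = (m-1)·(!(m-1) + !(m-2)): !0..!7 = 1, 0, 1, 2, 9, 44, 265, 1854). Σ_{j=11}^{18} C(18,j)·!(18-j) = C(18,11)·!7 + C(18,12)·!6 + C(18,13)·!5 + C(18,14)·!4 + C(18,15)·!3 + C(18,16)·!2 + C(18,17)·!1 + C(18,18)·!0 = 31824·1854 + 18564·265 + 8568·44 + 3060·9 + 816·2 + 153·1 + 18·0 + 1·1 = 64327474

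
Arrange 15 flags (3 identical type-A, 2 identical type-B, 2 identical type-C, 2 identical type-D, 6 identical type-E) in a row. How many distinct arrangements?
15! / (3! × 2! × 2! × 2! × 6!) = 37837800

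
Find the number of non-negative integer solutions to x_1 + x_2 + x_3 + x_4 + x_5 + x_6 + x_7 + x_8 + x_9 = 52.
C(52+9-1, 9-1) = C(60, 8) = 2558620845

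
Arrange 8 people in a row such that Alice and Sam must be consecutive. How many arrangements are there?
Treat the 2 as one block: (8-2+1)! × 2! = 5040 × 2 = 10080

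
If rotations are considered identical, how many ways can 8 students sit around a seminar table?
Circular: fix one position, arrange the rest. (8-1)! = 5040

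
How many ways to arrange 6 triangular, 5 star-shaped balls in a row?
11! / (6! × 5!) = 462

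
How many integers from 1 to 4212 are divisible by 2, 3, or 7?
⌊4212/2⌋+⌊4212/3⌋+⌊4212/7⌋ - ⌊4212/6⌋-⌊4212/14⌋-⌊4212/21⌋ + ⌊4212/42⌋ = 2106+1404+601 - 702-300-200 + 100 = 3009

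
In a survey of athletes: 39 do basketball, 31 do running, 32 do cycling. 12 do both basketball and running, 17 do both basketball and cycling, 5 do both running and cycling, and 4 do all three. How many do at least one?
|A∪B∪C| = 39+31+32-12-17-5+4 = 72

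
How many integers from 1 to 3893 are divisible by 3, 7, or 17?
⌊3893/3⌋+⌊3893/7⌋+⌊3893/17⌋ - ⌊3893/21⌋-⌊3893/51⌋-⌊3893/119⌋ + ⌊3893/357⌋ = 1297+556+229 - 185-76-32 + 10 = 1799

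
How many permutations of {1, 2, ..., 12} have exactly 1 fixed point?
Choose the 1 fixed point C(12,1) = 12, derange the rest: !11 = Σ_{j=0}^{11} (-1)^j·11!/j! = 39916800 - 39916800 + 19958400 - 6652800 + 1663200 - 332640 + 55440 - 7920 + 990 - 110 + 11 - 1 = 14684570. Product = 12 × 14684570 = 176214840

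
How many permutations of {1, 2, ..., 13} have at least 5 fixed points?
Exactly j fixed points: C(13,j)·!(13-j); sum over j ≥ 5 (derangement numbers via !m = (m-1)·(!(m-1) + !(m-2)): !0..!8 = 1, 0, 1, 2, 9, 44, 265, 1854, 14833). Σ_{j=5}^{13} C(13,j)·!(13-j) = C(13,5)·!8 + C(13,6)·!7 + C(13,7)·!6 + C(13,8)·!5 + C(13,9)·!4 + C(13,10)·!3 + C(13,11)·!2 + C(13,12)·!1 + C(13,13)·!0 = 1287·14833 + 1716·1854 + 1716·265 + 1287·44 + 715·9 + 286·2 + 78·1 + 13·0 + 1·1 = 22789989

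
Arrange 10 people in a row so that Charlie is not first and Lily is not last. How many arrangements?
By inclusion-exclusion: 10! - 2×(10-1)! + (10-2)! = 3628800 - 725760 + 40320 = 2943360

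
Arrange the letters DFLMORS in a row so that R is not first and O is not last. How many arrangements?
By inclusion-exclusion: 7! - 2×(7-1)! + (7-2)! = 5040 - 1440 + 120 = 3720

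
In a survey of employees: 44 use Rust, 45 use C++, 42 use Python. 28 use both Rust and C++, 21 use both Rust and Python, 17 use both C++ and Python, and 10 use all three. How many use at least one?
|A∪B∪C| = 44+45+42-28-21-17+10 = 75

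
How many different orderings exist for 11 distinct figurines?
11! = 39916800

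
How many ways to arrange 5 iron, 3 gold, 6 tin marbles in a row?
14! / (5! × 3! × 6!) = 168168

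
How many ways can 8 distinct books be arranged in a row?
8! = 40320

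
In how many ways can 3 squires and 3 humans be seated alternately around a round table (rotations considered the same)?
Fix one of the squires: (3-1)! ways for the remaining squires, × 3! ways for the humans = 2 × 6 = 12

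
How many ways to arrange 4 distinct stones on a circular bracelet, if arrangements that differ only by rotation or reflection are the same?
(4-1)!/2 = 6/2 = 3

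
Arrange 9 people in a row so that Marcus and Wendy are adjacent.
Treat as block: (9-1)! × 2! = 40320 × 2 = 80640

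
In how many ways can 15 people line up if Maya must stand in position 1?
Fix one position: (15-1)! = 87178291200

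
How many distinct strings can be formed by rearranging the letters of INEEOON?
7! / (2! × 2! × 1! × 2!) = 630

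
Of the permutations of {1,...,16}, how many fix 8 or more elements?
Exactly j fixed points: C(16,j)·!(16-j); sum over j ≥ 8 (derangement numbers via !m = (m-1)·(!(m-1) + !(m-2)): !0..!8 = 1, 0, 1, 2, 9, 44, 265, 1854, 14833). Σ_{j=8}^{16} C(16,j)·!(16-j) = C(16,8)·!8 + C(16,9)·!7 + C(16,10)·!6 + C(16,11)·!5 + C(16,12)·!4 + C(16,13)·!3 + C(16,14)·!2 + C(16,15)·!1 + C(16,16)·!0 = 12870·14833 + 11440·1854 + 8008·265 + 4368·44 + 1820·9 + 560·2 + 120·1 + 16·0 + 1·1 = 214442403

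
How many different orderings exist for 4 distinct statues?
4! = 24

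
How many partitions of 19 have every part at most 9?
Let r_j(i) = number of partitions of i into parts ≤ j, for i = 0..19. r_1(i) = 1 for all i; r_j(i) = r_{j-1}(i) + r_j(i-j). Rows j = 2..9: ≤2: 1 1 2 2 3 3 4 4 5 5 6 6 7 7 8 8 9 9 10 10; ≤3: 1 1 2 3 4 5 7 8 10 12 14 16 19 21 24 27 30 33 37 40; ≤4: 1 1 2 3 5 6 9 11 15 18 23 27 34 39 47 54 64 72 84 94; ≤5: 1 1 2 3 5 7 10 13 18 23 30 37 47 57 70 84 101 119 141 164; ≤6: 1 1 2 3 5 7 11 14 20 26 35 44 58 71 90 110 136 163 199 235; ≤7: 1 1 2 3 5 7 11 15 21 28 38 49 65 82 105 131 164 201 248 300; ≤8: 1 1 2 3 5 7 11 15 22 29 40 52 70 89 116 146 186 230 288 352; ≤9: 1 1 2 3 5 7 11 15 22 30 41 54 73 94 123 157 201 252 318 393. r_9(19) = 393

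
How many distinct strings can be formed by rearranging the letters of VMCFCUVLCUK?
11! / (1! × 2! × 3! × 1! × 1! × 1! × 2!) = 1663200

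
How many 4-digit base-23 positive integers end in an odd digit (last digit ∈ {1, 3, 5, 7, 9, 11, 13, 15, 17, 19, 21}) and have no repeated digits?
Last∈{1,3,5,7,9,11,13,15,17,19,21}. Last=0: 0. Last nonzero: 11×21×P(21,2) = 97020. Total = 97020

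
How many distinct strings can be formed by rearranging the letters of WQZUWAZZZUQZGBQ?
15! / (2! × 1! × 2! × 3! × 1! × 1! × 5!) = 454053600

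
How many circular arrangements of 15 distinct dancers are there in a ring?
Circular: fix one position, arrange the rest. (15-1)! = 87178291200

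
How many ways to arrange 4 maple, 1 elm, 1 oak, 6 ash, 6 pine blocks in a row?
18! / (4! × 1! × 1! × 6! × 6!) = 514594080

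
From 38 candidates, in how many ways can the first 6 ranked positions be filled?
P(38,6) = 38!/(38-6)! = 1987690320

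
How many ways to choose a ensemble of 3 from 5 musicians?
C(5,3) = 5!/(3!×2!) = 10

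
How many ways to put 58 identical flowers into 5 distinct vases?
C(58+5-1, 5-1) = C(62, 4) = 557845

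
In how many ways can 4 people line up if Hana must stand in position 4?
Fix one position: (4-1)! = 6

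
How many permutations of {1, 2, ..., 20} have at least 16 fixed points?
Exactly j fixed points: C(20,j)·!(20-j); sum over j ≥ 16 (derangement numbers via !m = (m-1)·(!(m-1) + !(m-2)): !0..!4 = 1, 0, 1, 2, 9). Σ_{j=16}^{20} C(20,j)·!(20-j) = C(20,16)·!4 + C(20,17)·!3 + C(20,18)·!2 + C(20,19)·!1 + C(20,20)·!0 = 4845·9 + 1140·2 + 190·1 + 20·0 + 1·1 = 46076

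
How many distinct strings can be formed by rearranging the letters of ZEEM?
4! / (1! × 1! × 2!) = 12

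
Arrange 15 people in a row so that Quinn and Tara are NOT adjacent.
Total - adjacent = 15! - (15-1)!×2 = 1307674368000 - 174356582400 = 1133317785600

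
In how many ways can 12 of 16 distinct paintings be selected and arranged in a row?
P(16,12) = 16!/(16-12)! = 871782912000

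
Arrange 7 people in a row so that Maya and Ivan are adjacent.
Treat as block: (7-1)! × 2! = 720 × 2 = 1440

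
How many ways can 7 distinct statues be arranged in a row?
7! = 5040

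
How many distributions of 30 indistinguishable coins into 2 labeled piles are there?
C(30+2-1, 2-1) = C(31, 1) = 31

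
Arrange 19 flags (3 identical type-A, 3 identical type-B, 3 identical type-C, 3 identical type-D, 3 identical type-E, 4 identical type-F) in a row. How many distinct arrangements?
19! / (3! × 3! × 3! × 3! × 3! × 4!) = 651819168000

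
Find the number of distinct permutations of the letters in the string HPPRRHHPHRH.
11! / (3! × 5! × 3!) = 9240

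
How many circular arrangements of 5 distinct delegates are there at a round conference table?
Circular: fix one position, arrange the rest. (5-1)! = 24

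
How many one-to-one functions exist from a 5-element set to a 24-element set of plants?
P(24,5) = 24!/(24-5)! = 5100480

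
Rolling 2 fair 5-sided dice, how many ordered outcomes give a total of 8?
Coefficient of x^8 in (x + x² + ... + x^5)^2. By inclusion-exclusion on dice exceeding 5: Σ_j (-1)^j C(2,j)·C(8-1-5j, 1) = C(2,0)·C(7,1) - C(2,1)·C(2,1) = 1·7 - 2·2 = 3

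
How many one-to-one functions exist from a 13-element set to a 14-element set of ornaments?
P(14,13) = 14!/(14-13)! = 87178291200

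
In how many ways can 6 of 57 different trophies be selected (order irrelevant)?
C(57,6) = 57!/(6!×51!) = 36288252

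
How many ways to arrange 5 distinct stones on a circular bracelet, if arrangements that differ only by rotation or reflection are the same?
(5-1)!/2 = 24/2 = 12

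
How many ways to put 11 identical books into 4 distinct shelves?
C(11+4-1, 4-1) = C(14, 3) = 364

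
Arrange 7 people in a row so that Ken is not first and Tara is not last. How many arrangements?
By inclusion-exclusion: 7! - 2×(7-1)! + (7-2)! = 5040 - 1440 + 120 = 3720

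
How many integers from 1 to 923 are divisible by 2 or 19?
⌊923/2⌋ + ⌊923/19⌋ - ⌊923/38⌋ = 461 + 48 - 24 = 485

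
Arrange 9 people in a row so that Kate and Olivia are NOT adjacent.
Total - adjacent = 9! - (9-1)!×2 = 362880 - 80640 = 282240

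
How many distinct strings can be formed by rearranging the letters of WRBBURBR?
8! / (3! × 3! × 1! × 1!) = 1120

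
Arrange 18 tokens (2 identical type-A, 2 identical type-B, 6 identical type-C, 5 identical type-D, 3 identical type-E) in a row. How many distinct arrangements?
18! / (2! × 2! × 6! × 5! × 3!) = 3087564480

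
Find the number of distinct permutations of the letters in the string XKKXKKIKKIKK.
12! / (2! × 8! × 2!) = 2970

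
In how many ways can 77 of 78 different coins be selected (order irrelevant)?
C(78,77) = 78!/(77!×1!) = 78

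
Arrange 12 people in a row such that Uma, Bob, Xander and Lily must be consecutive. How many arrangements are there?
Treat the 4 as one block: (12-4+1)! × 4! = 362880 × 24 = 8709120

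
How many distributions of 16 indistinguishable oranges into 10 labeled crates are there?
C(16+10-1, 10-1) = C(25, 9) = 2042975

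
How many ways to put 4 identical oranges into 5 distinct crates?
C(4+5-1, 5-1) = C(8, 4) = 70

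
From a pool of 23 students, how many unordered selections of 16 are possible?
C(23,16) = 23!/(16!×7!) = 245157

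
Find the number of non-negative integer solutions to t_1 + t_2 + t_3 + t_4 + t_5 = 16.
C(16+5-1, 5-1) = C(20, 4) = 4845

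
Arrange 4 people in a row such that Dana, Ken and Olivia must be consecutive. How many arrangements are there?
Treat the 3 as one block: (4-3+1)! × 3! = 2 × 6 = 12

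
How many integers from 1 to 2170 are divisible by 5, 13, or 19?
⌊2170/5⌋+⌊2170/13⌋+⌊2170/19⌋ - ⌊2170/65⌋-⌊2170/95⌋-⌊2170/247⌋ + ⌊2170/1235⌋ = 434+166+114 - 33-22-8 + 1 = 652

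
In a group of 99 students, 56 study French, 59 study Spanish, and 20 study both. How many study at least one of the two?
|A∪B| = |A| + |B| - |A∩B| = 56 + 59 - 20 = 95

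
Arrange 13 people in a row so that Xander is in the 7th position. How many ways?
Fix one position: (13-1)! = 479001600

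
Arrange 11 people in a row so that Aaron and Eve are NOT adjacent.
Total - adjacent = 11! - (11-1)!×2 = 39916800 - 7257600 = 32659200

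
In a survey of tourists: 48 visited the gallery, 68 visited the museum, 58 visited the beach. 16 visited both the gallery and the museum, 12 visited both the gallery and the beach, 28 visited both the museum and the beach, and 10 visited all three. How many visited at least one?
|A∪B∪C| = 48+68+58-16-12-28+10 = 128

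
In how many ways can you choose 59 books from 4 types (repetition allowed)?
C(59+4-1, 4-1) = C(62, 3) = 37820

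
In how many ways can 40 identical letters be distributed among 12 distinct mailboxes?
C(40+12-1, 12-1) = C(51, 11) = 47626016970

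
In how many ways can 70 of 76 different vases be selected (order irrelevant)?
C(76,70) = 76!/(70!×6!) = 218618940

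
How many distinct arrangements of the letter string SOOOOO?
6! / (5! × 1!) = 6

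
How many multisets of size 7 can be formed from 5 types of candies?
C(7+5-1, 5-1) = C(11, 4) = 330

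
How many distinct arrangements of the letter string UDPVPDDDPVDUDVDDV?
17! / (8! × 4! × 3! × 2!) = 30630600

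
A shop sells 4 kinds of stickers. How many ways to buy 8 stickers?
C(8+4-1, 4-1) = C(11, 3) = 165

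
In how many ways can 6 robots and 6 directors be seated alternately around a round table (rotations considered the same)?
Fix one of the robots: (6-1)! ways for the remaining robots, × 6! ways for the directors = 120 × 720 = 86400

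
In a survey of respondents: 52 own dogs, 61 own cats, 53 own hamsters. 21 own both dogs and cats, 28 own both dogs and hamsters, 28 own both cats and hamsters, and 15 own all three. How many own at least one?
|A∪B∪C| = 52+61+53-21-28-28+15 = 104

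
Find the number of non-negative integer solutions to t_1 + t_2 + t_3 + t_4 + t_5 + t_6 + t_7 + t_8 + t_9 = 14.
C(14+9-1, 9-1) = C(22, 8) = 319770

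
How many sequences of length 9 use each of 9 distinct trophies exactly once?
9! = 362880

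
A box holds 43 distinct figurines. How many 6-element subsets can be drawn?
C(43,6) = 43!/(6!×37!) = 6096454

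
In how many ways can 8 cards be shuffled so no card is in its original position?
!8 = Σ_{j=0}^{8} (-1)^j·8!/j! = 40320 - 40320 + 20160 - 6720 + 1680 - 336 + 56 - 8 + 1 = 14833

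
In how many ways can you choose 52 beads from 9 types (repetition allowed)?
C(52+9-1, 9-1) = C(60, 8) = 2558620845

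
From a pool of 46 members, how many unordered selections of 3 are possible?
C(46,3) = 46!/(3!×43!) = 15180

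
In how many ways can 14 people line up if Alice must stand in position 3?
Fix one position: (14-1)! = 6227020800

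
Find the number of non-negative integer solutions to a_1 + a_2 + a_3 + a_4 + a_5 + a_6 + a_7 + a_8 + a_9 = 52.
C(52+9-1, 9-1) = C(60, 8) = 2558620845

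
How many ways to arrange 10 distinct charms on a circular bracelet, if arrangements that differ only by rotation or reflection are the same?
(10-1)!/2 = 362880/2 = 181440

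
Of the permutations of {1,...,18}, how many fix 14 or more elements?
Exactly j fixed points: C(18,j)·!(18-j); sum over j ≥ 14 (derangement numbers via !m = (m-1)·(!(m-1) + !(m-2)): !0..!4 = 1, 0, 1, 2, 9). Σ_{j=14}^{18} C(18,j)·!(18-j) = C(18,14)·!4 + C(18,15)·!3 + C(18,16)·!2 + C(18,17)·!1 + C(18,18)·!0 = 3060·9 + 816·2 + 153·1 + 18·0 + 1·1 = 29326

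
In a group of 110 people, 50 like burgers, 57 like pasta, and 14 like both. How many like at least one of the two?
|A∪B| = |A| + |B| - |A∩B| = 50 + 57 - 14 = 93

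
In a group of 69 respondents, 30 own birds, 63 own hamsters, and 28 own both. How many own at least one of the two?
|A∪B| = |A| + |B| - |A∩B| = 30 + 63 - 28 = 65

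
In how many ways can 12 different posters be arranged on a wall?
12! = 479001600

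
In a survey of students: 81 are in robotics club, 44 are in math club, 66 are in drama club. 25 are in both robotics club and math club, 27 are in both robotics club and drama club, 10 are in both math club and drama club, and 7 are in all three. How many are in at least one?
|A∪B∪C| = 81+44+66-25-27-10+7 = 136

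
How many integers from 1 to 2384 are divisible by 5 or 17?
⌊2384/5⌋ + ⌊2384/17⌋ - ⌊2384/85⌋ = 476 + 140 - 28 = 588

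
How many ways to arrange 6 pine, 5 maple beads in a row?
11! / (6! × 5!) = 462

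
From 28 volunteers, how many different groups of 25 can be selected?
C(28,25) = 28!/(25!×3!) = 3276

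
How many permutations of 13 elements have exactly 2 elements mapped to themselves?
Choose the 2 fixed points C(13,2) = 78, derange the rest: !11 = Σ_{j=0}^{11} (-1)^j·11!/j! = 39916800 - 39916800 + 19958400 - 6652800 + 1663200 - 332640 + 55440 - 7920 + 990 - 110 + 11 - 1 = 14684570. Product = 78 × 14684570 = 1145396460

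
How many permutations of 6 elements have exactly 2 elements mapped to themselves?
Choose the 2 fixed points C(6,2) = 15, derange the rest: !4 = Σ_{j=0}^{4} (-1)^j·4!/j! = 24 - 24 + 12 - 4 + 1 = 9. Product = 15 × 9 = 135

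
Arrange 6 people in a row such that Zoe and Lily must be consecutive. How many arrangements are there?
Treat the 2 as one block: (6-2+1)! × 2! = 120 × 2 = 240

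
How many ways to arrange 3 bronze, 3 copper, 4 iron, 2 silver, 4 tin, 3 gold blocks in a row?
19! / (3! × 3! × 4! × 2! × 4! × 3!) = 488864376000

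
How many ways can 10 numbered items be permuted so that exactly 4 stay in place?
Choose the 4 fixed points C(10,4) = 210, derange the rest: !6 = Σ_{j=0}^{6} (-1)^j·6!/j! = 720 - 720 + 360 - 120 + 30 - 6 + 1 = 265. Product = 210 × 265 = 55650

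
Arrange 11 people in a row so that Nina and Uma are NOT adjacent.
Total - adjacent = 11! - (11-1)!×2 = 39916800 - 7257600 = 32659200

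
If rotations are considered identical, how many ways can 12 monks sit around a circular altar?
Circular: fix one position, arrange the rest. (12-1)! = 39916800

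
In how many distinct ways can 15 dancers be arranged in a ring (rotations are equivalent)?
Circular: fix one position, arrange the rest. (15-1)! = 87178291200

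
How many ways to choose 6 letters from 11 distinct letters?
C(11,6) = 11!/(6!×5!) = 462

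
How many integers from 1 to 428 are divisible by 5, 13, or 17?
⌊428/5⌋+⌊428/13⌋+⌊428/17⌋ - ⌊428/65⌋-⌊428/85⌋-⌊428/221⌋ + ⌊428/1105⌋ = 85+32+25 - 6-5-1 + 0 = 130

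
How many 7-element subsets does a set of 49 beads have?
C(49,7) = 49!/(7!×42!) = 85900584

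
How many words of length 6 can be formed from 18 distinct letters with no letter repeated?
P(18,6) = 18!/(18-6)! = 13366080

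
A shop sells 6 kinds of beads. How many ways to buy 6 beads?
C(6+6-1, 6-1) = C(11, 5) = 462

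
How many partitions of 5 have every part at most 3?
Let r_j(i) = number of partitions of i into parts ≤ j, for i = 0..5. r_1(i) = 1 for all i; r_j(i) = r_{j-1}(i) + r_j(i-j). Rows j = 2..3: ≤2: 1 1 2 2 3 3; ≤3: 1 1 2 3 4 5. r_3(5) = 5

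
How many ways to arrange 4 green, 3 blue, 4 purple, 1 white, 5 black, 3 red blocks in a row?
20! / (4! × 3! × 4! × 1! × 5! × 3!) = 977728752000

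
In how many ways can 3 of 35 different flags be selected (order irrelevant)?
C(35,3) = 35!/(3!×32!) = 6545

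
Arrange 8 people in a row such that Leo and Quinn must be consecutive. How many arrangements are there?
Treat the 2 as one block: (8-2+1)! × 2! = 5040 × 2 = 10080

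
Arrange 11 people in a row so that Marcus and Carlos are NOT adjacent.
Total - adjacent = 11! - (11-1)!×2 = 39916800 - 7257600 = 32659200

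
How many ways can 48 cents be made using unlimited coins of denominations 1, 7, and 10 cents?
Coefficient of x^48 in 1/(1-x^1) · 1/(1-x^7) · 1/(1-x^10). Case on j = number of 10-cent coins (j = 0..4); remainder r = 48 - 10j is made from {1,7} in ⌊r/7⌋+1 ways. r = 48, 38, 28, 18, 8 → 7 + 6 + 5 + 3 + 2 = 23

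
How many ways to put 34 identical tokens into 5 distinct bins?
C(34+5-1, 5-1) = C(38, 4) = 73815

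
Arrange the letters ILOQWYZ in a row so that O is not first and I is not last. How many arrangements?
By inclusion-exclusion: 7! - 2×(7-1)! + (7-2)! = 5040 - 1440 + 120 = 3720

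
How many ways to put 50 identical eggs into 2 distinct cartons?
C(50+2-1, 2-1) = C(51, 1) = 51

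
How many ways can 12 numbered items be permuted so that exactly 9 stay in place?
Choose the 9 fixed points C(12,9) = 220, derange the rest: !3 = Σ_{j=0}^{3} (-1)^j·3!/j! = 6 - 6 + 3 - 1 = 2. Product = 220 × 2 = 440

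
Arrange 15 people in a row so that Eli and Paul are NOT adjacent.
Total - adjacent = 15! - (15-1)!×2 = 1307674368000 - 174356582400 = 1133317785600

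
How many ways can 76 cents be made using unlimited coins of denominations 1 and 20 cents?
Coefficient of x^76 in 1/(1-x^1) · 1/(1-x^20). Use j coins of 20 for j = 0..⌊76/20⌋ = 3, the rest in 1s: 3 + 1 = 4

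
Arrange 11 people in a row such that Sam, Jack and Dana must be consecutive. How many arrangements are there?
Treat the 3 as one block: (11-3+1)! × 3! = 362880 × 6 = 2177280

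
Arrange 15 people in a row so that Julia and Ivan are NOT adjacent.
Total - adjacent = 15! - (15-1)!×2 = 1307674368000 - 174356582400 = 1133317785600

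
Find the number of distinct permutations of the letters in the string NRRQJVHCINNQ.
12! / (2! × 2! × 1! × 1! × 1! × 3! × 1! × 1!) = 19958400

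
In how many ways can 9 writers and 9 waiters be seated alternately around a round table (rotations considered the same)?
Fix one of the writers: (9-1)! ways for the remaining writers, × 9! ways for the waiters = 40320 × 362880 = 14631321600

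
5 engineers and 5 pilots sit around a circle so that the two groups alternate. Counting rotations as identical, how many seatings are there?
Fix one of the engineers: (5-1)! ways for the remaining engineers, × 5! ways for the pilots = 24 × 120 = 2880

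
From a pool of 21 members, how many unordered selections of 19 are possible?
C(21,19) = 21!/(19!×2!) = 210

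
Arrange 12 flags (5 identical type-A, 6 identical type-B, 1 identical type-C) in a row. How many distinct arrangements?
12! / (5! × 6! × 1!) = 5544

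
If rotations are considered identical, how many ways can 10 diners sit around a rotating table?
Circular: fix one position, arrange the rest. (10-1)! = 362880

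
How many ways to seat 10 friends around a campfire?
Circular: fix one position, arrange the rest. (10-1)! = 362880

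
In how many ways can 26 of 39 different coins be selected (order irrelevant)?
C(39,26) = 39!/(26!×13!) = 8122425444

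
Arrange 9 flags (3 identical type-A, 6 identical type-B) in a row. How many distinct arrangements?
9! / (3! × 6!) = 84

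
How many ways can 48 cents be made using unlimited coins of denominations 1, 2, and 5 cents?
Coefficient of x^48 in 1/(1-x^1) · 1/(1-x^2) · 1/(1-x^5). Case on j = number of 5-cent coins (j = 0..9); remainder r = 48 - 5j is made from {1,2} in ⌊r/2⌋+1 ways. r = 48, 43, 38, 33, 28, 23, 18, 13, 8, 3 → 25 + 22 + 20 + 17 + 15 + 12 + 10 + 7 + 5 + 2 = 135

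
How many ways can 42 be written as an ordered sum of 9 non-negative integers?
C(42+9-1, 9-1) = C(50, 8) = 536878650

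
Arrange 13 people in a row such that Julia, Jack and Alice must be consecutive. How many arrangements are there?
Treat the 3 as one block: (13-3+1)! × 3! = 39916800 × 6 = 239500800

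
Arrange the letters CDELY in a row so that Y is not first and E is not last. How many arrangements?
By inclusion-exclusion: 5! - 2×(5-1)! + (5-2)! = 120 - 48 + 6 = 78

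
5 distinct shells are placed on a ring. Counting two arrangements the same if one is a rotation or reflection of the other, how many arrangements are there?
(5-1)!/2 = 24/2 = 12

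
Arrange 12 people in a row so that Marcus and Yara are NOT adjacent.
Total - adjacent = 12! - (12-1)!×2 = 479001600 - 79833600 = 399168000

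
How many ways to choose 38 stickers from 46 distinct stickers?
C(46,38) = 46!/(38!×8!) = 260932815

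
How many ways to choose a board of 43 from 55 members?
C(55,43) = 55!/(43!×12!) = 438729741450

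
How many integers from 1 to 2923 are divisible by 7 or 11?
⌊2923/7⌋ + ⌊2923/11⌋ - ⌊2923/77⌋ = 417 + 265 - 37 = 645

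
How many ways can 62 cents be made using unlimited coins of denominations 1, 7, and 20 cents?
Coefficient of x^62 in 1/(1-x^1) · 1/(1-x^7) · 1/(1-x^20). Case on j = number of 20-cent coins (j = 0..3); remainder r = 62 - 20j is made from {1,7} in ⌊r/7⌋+1 ways. r = 62, 42, 22, 2 → 9 + 7 + 4 + 1 = 21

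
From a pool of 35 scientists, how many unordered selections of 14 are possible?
C(35,14) = 35!/(14!×21!) = 2319959400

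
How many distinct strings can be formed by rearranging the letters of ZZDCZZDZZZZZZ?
13! / (10! × 1! × 2!) = 858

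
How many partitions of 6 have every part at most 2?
Let r_j(i) = number of partitions of i into parts ≤ j, for i = 0..6. r_1(i) = 1 for all i; r_j(i) = r_{j-1}(i) + r_j(i-j). Rows j = 2..2: ≤2: 1 1 2 2 3 3 4. r_2(6) = 4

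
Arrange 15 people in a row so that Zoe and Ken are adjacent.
Treat as block: (15-1)! × 2! = 87178291200 × 2 = 174356582400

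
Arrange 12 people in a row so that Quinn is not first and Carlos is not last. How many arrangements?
By inclusion-exclusion: 12! - 2×(12-1)! + (12-2)! = 479001600 - 79833600 + 3628800 = 402796800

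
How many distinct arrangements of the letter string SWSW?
4! / (2! × 2!) = 6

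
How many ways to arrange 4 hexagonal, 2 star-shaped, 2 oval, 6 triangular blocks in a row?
14! / (4! × 2! × 2! × 6!) = 1261260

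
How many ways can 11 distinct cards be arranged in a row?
11! = 39916800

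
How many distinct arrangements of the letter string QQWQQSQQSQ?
10! / (1! × 2! × 7!) = 360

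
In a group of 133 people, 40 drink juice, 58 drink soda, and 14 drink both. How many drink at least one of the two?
|A∪B| = |A| + |B| - |A∩B| = 40 + 58 - 14 = 84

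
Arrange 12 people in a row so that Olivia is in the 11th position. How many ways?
Fix one position: (12-1)! = 39916800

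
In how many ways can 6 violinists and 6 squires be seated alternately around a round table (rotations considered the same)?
Fix one of the violinists: (6-1)! ways for the remaining violinists, × 6! ways for the squires = 120 × 720 = 86400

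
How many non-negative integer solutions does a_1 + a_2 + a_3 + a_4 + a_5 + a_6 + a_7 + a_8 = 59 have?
C(59+8-1, 8-1) = C(66, 7) = 778789440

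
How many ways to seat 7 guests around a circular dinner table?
Circular: fix one position, arrange the rest. (7-1)! = 720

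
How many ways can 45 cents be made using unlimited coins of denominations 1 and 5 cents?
Coefficient of x^45 in 1/(1-x^1) · 1/(1-x^5). Use j coins of 5 for j = 0..⌊45/5⌋ = 9, the rest in 1s: 9 + 1 = 10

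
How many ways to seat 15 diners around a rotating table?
Circular: fix one position, arrange the rest. (15-1)! = 87178291200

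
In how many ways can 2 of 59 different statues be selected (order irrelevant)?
C(59,2) = 59!/(2!×57!) = 1711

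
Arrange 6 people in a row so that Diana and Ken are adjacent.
Treat as block: (6-1)! × 2! = 120 × 2 = 240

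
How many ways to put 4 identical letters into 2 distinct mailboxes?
C(4+2-1, 2-1) = C(5, 1) = 5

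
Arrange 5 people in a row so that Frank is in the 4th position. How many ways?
Fix one position: (5-1)! = 24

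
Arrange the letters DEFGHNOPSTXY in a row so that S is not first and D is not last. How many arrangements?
By inclusion-exclusion: 12! - 2×(12-1)! + (12-2)! = 479001600 - 79833600 + 3628800 = 402796800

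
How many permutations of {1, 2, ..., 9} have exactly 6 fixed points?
Choose the 6 fixed points C(9,6) = 84, derange the rest: !3 = Σ_{j=0}^{3} (-1)^j·3!/j! = 6 - 6 + 3 - 1 = 2. Product = 84 × 2 = 168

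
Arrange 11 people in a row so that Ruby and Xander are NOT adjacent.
Total - adjacent = 11! - (11-1)!×2 = 39916800 - 7257600 = 32659200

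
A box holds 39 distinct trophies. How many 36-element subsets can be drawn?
C(39,36) = 39!/(36!×3!) = 9139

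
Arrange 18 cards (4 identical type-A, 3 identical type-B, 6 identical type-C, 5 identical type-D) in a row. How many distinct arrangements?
18! / (4! × 3! × 6! × 5!) = 514594080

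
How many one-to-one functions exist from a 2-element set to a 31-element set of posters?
P(31,2) = 31!/(31-2)! = 930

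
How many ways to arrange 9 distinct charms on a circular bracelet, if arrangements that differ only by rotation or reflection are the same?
(9-1)!/2 = 40320/2 = 20160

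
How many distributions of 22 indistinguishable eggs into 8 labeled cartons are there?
C(22+8-1, 8-1) = C(29, 7) = 1560780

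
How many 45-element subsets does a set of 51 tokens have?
C(51,45) = 51!/(45!×6!) = 18009460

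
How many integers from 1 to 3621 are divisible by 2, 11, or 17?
⌊3621/2⌋+⌊3621/11⌋+⌊3621/17⌋ - ⌊3621/22⌋-⌊3621/34⌋-⌊3621/187⌋ + ⌊3621/374⌋ = 1810+329+213 - 164-106-19 + 9 = 2072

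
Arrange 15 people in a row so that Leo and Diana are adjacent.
Treat as block: (15-1)! × 2! = 87178291200 × 2 = 174356582400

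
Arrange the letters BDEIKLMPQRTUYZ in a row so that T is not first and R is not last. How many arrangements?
By inclusion-exclusion: 14! - 2×(14-1)! + (14-2)! = 87178291200 - 12454041600 + 479001600 = 75203251200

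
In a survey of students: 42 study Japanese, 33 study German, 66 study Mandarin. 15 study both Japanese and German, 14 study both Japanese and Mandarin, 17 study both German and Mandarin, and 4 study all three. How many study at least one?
|A∪B∪C| = 42+33+66-15-14-17+4 = 99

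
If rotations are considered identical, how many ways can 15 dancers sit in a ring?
Circular: fix one position, arrange the rest. (15-1)! = 87178291200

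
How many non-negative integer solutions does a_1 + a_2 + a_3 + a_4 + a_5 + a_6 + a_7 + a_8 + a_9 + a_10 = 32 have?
C(32+10-1, 10-1) = C(41, 9) = 350343565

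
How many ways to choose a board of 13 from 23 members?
C(23,13) = 23!/(13!×10!) = 1144066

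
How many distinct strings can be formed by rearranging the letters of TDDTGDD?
7! / (1! × 2! × 4!) = 105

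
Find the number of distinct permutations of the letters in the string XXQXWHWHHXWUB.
13! / (3! × 3! × 1! × 4! × 1! × 1!) = 7207200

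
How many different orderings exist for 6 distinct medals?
6! = 720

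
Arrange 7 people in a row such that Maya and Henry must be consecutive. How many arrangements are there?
Treat the 2 as one block: (7-2+1)! × 2! = 720 × 2 = 1440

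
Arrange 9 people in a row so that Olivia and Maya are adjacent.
Treat as block: (9-1)! × 2! = 40320 × 2 = 80640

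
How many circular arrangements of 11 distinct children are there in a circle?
Circular: fix one position, arrange the rest. (11-1)! = 3628800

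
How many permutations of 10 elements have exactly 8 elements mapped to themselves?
Choose the 8 fixed points C(10,8) = 45, derange the rest: !2 = Σ_{j=0}^{2} (-1)^j·2!/j! = 2 - 2 + 1 = 1. Product = 45 × 1 = 45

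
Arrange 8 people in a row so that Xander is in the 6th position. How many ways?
Fix one position: (8-1)! = 5040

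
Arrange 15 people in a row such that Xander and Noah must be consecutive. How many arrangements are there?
Treat the 2 as one block: (15-2+1)! × 2! = 87178291200 × 2 = 174356582400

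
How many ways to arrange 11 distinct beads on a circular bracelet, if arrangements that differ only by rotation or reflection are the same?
(11-1)!/2 = 3628800/2 = 1814400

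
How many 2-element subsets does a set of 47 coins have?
C(47,2) = 47!/(2!×45!) = 1081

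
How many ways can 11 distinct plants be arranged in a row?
11! = 39916800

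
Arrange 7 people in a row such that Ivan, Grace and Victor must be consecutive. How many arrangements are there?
Treat the 3 as one block: (7-3+1)! × 3! = 120 × 6 = 720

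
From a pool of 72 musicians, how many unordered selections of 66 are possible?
C(72,66) = 72!/(66!×6!) = 156238908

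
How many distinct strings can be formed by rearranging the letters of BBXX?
4! / (2! × 2!) = 6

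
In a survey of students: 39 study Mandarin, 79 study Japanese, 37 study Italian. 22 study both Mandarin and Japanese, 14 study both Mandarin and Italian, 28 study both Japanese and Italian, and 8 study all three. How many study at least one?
|A∪B∪C| = 39+79+37-22-14-28+8 = 99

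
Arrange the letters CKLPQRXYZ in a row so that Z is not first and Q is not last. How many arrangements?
By inclusion-exclusion: 9! - 2×(9-1)! + (9-2)! = 362880 - 80640 + 5040 = 287280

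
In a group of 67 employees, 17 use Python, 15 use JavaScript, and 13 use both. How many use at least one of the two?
|A∪B| = |A| + |B| - |A∩B| = 17 + 15 - 13 = 19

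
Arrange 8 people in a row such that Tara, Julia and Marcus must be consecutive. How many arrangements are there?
Treat the 3 as one block: (8-3+1)! × 3! = 720 × 6 = 4320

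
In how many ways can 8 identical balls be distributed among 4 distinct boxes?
C(8+4-1, 4-1) = C(11, 3) = 165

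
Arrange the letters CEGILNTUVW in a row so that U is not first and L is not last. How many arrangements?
By inclusion-exclusion: 10! - 2×(10-1)! + (10-2)! = 3628800 - 725760 + 40320 = 2943360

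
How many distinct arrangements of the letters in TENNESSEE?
9! / (1! × 4! × 2! × 2!) = 3780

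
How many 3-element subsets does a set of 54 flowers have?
C(54,3) = 54!/(3!×51!) = 24804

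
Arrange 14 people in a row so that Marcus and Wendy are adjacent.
Treat as block: (14-1)! × 2! = 6227020800 × 2 = 12454041600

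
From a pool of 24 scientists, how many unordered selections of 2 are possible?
C(24,2) = 24!/(2!×22!) = 276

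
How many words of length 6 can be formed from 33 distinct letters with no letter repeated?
P(33,6) = 33!/(33-6)! = 797448960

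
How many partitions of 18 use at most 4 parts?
By conjugation, equals partitions of 18 into parts ≤ 4. Let r_j(i) = number of partitions of i into parts ≤ j, for i = 0..18. r_1(i) = 1 for all i; r_j(i) = r_{j-1}(i) + r_j(i-j). Rows j = 2..4: ≤2: 1 1 2 2 3 3 4 4 5 5 6 6 7 7 8 8 9 9 10; ≤3: 1 1 2 3 4 5 7 8 10 12 14 16 19 21 24 27 30 33 37; ≤4: 1 1 2 3 5 6 9 11 15 18 23 27 34 39 47 54 64 72 84. r_4(18) = 84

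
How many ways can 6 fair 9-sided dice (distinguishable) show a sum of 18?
Coefficient of x^18 in (x + x² + ... + x^9)^6. By inclusion-exclusion on dice exceeding 9: Σ_j (-1)^j C(6,j)·C(18-1-9j, 5) = C(6,0)·C(17,5) - C(6,1)·C(8,5) = 1·6188 - 6·56 = 5852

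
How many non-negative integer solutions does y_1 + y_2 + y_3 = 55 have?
C(55+3-1, 3-1) = C(57, 2) = 1596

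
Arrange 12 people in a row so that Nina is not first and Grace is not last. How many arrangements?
By inclusion-exclusion: 12! - 2×(12-1)! + (12-2)! = 479001600 - 79833600 + 3628800 = 402796800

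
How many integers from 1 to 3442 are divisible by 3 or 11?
⌊3442/3⌋ + ⌊3442/11⌋ - ⌊3442/33⌋ = 1147 + 312 - 104 = 1355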